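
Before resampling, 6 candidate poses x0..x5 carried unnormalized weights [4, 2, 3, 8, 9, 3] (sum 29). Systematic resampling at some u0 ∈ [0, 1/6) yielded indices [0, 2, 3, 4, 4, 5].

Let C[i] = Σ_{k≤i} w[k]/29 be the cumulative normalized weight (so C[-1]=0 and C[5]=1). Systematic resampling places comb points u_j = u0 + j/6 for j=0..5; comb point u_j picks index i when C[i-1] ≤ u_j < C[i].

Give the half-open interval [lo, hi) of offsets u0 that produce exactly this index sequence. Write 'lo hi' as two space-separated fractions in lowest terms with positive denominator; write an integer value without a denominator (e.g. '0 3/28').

C = [4/29, 6/29, 9/29, 17/29, 26/29, 1]
j=0 picked index 0: u0 ∈ [0, 4/29)
j=1 picked index 2: u0 ∈ [7/174, 25/174)
j=2 picked index 3: u0 ∈ [-2/87, 22/87)
j=3 picked index 4: u0 ∈ [5/58, 23/58)
j=4 picked index 4: u0 ∈ [-7/87, 20/87)
j=5 picked index 5: u0 ∈ [11/174, 1/6)
intersection: [5/58, 4/29)

5/58 4/29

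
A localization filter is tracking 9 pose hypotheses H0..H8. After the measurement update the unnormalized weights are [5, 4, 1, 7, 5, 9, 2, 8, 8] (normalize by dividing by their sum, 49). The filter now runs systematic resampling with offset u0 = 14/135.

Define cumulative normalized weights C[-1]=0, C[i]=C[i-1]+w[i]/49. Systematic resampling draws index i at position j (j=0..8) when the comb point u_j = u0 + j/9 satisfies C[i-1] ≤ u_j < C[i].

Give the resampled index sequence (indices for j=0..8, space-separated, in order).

C = [5/49, 9/49, 10/49, 17/49, 22/49, 31/49, 33/49, 41/49, 1]
j=0: u_0=14/135 ∈ [5/49, 9/49) → index 1
j=1: u_1=29/135 ∈ [10/49, 17/49) → index 3
j=2: u_2=44/135 ∈ [10/49, 17/49) → index 3
j=3: u_3=59/135 ∈ [17/49, 22/49) → index 4
j=4: u_4=74/135 ∈ [22/49, 31/49) → index 5
j=5: u_5=89/135 ∈ [31/49, 33/49) → index 6
j=6: u_6=104/135 ∈ [33/49, 41/49) → index 7
j=7: u_7=119/135 ∈ [41/49, 1) → index 8
j=8: u_8=134/135 ∈ [41/49, 1) → index 8

1 3 3 4 5 6 7 8 8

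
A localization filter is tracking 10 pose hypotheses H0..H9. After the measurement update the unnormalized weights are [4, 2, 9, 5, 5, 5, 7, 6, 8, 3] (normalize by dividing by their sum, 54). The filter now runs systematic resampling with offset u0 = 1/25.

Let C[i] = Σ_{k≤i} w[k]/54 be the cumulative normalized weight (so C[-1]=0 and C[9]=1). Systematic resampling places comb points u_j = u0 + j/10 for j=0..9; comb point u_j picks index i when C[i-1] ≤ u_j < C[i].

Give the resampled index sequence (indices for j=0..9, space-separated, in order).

0 2 2 3 4 5 6 7 8 8

C = [2/27, 1/9, 5/18, 10/27, 25/54, 5/9, 37/54, 43/54, 17/18, 1]
j=0: u_0=1/25 ∈ [0, 2/27) → index 0
j=1: u_1=7/50 ∈ [1/9, 5/18) → index 2
j=2: u_2=6/25 ∈ [1/9, 5/18) → index 2
j=3: u_3=17/50 ∈ [5/18, 10/27) → index 3
j=4: u_4=11/25 ∈ [10/27, 25/54) → index 4
j=5: u_5=27/50 ∈ [25/54, 5/9) → index 5
j=6: u_6=16/25 ∈ [5/9, 37/54) → index 6
j=7: u_7=37/50 ∈ [37/54, 43/54) → index 7
j=8: u_8=21/25 ∈ [43/54, 17/18) → index 8
j=9: u_9=47/50 ∈ [43/54, 17/18) → index 8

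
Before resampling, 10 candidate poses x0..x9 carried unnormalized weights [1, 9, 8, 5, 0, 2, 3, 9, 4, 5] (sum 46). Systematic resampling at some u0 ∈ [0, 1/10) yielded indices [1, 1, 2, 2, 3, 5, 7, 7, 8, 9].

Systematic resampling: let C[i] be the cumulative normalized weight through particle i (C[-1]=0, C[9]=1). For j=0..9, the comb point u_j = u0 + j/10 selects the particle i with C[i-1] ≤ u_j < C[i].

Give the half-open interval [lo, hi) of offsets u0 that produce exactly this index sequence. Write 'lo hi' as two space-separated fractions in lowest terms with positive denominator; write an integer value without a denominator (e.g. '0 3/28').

C = [1/46, 5/23, 9/23, 1/2, 1/2, 25/46, 14/23, 37/46, 41/46, 1]
j=0 picked index 1: u0 ∈ [1/46, 5/23)
j=1 picked index 1: u0 ∈ [-9/115, 27/230)
j=2 picked index 2: u0 ∈ [2/115, 22/115)
j=3 picked index 2: u0 ∈ [-19/230, 21/230)
j=4 picked index 3: u0 ∈ [-1/115, 1/10)
j=5 picked index 5: u0 ∈ [0, 1/23)
j=6 picked index 7: u0 ∈ [1/115, 47/230)
j=7 picked index 7: u0 ∈ [-21/230, 12/115)
j=8 picked index 8: u0 ∈ [1/230, 21/230)
j=9 picked index 9: u0 ∈ [-1/115, 1/10)
intersection: [1/46, 1/23)

1/46 1/23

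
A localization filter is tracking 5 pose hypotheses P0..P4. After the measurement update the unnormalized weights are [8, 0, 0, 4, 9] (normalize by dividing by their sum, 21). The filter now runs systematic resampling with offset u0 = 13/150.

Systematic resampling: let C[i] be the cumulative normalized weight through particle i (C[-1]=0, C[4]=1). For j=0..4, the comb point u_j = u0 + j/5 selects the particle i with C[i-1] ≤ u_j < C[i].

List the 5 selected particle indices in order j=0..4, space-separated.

C = [8/21, 8/21, 8/21, 4/7, 1]
j=0: u_0=13/150 ∈ [0, 8/21) → index 0
j=1: u_1=43/150 ∈ [0, 8/21) → index 0
j=2: u_2=73/150 ∈ [8/21, 4/7) → index 3
j=3: u_3=103/150 ∈ [4/7, 1) → index 4
j=4: u_4=133/150 ∈ [4/7, 1) → index 4

0 0 3 4 4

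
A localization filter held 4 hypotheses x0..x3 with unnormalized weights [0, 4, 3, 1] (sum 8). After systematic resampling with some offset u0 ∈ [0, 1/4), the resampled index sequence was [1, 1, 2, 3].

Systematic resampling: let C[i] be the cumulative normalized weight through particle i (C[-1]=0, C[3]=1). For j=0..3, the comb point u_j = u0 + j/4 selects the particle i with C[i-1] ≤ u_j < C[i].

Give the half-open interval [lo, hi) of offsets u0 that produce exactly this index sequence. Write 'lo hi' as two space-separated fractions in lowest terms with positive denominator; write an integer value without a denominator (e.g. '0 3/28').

1/8 1/4

C = [0, 1/2, 7/8, 1]
j=0 picked index 1: u0 ∈ [0, 1/2)
j=1 picked index 1: u0 ∈ [-1/4, 1/4)
j=2 picked index 2: u0 ∈ [0, 3/8)
j=3 picked index 3: u0 ∈ [1/8, 1/4)
intersection: [1/8, 1/4)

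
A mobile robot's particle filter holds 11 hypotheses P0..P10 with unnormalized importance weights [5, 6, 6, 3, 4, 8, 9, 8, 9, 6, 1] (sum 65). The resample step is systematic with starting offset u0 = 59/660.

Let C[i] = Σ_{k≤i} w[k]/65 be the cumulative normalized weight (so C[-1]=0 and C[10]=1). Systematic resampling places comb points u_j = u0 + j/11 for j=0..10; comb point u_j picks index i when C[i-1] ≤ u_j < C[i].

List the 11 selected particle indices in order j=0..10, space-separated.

C = [1/13, 11/65, 17/65, 4/13, 24/65, 32/65, 41/65, 49/65, 58/65, 64/65, 1]
j=0: u_0=59/660 ∈ [1/13, 11/65) → index 1
j=1: u_1=119/660 ∈ [11/65, 17/65) → index 2
j=2: u_2=179/660 ∈ [17/65, 4/13) → index 3
j=3: u_3=239/660 ∈ [4/13, 24/65) → index 4
j=4: u_4=299/660 ∈ [24/65, 32/65) → index 5
j=5: u_5=359/660 ∈ [32/65, 41/65) → index 6
j=6: u_6=419/660 ∈ [41/65, 49/65) → index 7
j=7: u_7=479/660 ∈ [41/65, 49/65) → index 7
j=8: u_8=49/60 ∈ [49/65, 58/65) → index 8
j=9: u_9=599/660 ∈ [58/65, 64/65) → index 9
j=10: u_10=659/660 ∈ [64/65, 1) → index 10

1 2 3 4 5 6 7 7 8 9 10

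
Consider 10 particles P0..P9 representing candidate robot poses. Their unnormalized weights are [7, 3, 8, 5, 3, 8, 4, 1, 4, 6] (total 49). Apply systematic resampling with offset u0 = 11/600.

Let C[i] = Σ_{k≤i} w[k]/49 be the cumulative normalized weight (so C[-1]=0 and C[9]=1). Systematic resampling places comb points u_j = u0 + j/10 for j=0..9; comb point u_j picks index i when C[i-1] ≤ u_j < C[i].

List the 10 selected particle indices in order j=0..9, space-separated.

C = [1/7, 10/49, 18/49, 23/49, 26/49, 34/49, 38/49, 39/49, 43/49, 1]
j=0: u_0=11/600 ∈ [0, 1/7) → index 0
j=1: u_1=71/600 ∈ [0, 1/7) → index 0
j=2: u_2=131/600 ∈ [10/49, 18/49) → index 2
j=3: u_3=191/600 ∈ [10/49, 18/49) → index 2
j=4: u_4=251/600 ∈ [18/49, 23/49) → index 3
j=5: u_5=311/600 ∈ [23/49, 26/49) → index 4
j=6: u_6=371/600 ∈ [26/49, 34/49) → index 5
j=7: u_7=431/600 ∈ [34/49, 38/49) → index 6
j=8: u_8=491/600 ∈ [39/49, 43/49) → index 8
j=9: u_9=551/600 ∈ [43/49, 1) → index 9

0 0 2 2 3 4 5 6 8 9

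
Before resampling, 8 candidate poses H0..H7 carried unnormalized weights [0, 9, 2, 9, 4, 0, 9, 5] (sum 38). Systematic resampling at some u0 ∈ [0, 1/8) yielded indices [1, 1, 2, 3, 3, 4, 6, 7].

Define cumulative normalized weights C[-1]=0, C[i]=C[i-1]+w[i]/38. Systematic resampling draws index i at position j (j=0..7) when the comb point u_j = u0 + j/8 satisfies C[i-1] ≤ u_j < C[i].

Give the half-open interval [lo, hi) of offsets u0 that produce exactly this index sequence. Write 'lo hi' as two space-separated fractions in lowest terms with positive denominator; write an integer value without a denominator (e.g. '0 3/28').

0 1/152

C = [0, 9/38, 11/38, 10/19, 12/19, 12/19, 33/38, 1]
j=0 picked index 1: u0 ∈ [0, 9/38)
j=1 picked index 1: u0 ∈ [-1/8, 17/152)
j=2 picked index 2: u0 ∈ [-1/76, 3/76)
j=3 picked index 3: u0 ∈ [-13/152, 23/152)
j=4 picked index 3: u0 ∈ [-4/19, 1/38)
j=5 picked index 4: u0 ∈ [-15/152, 1/152)
j=6 picked index 6: u0 ∈ [-9/76, 9/76)
j=7 picked index 7: u0 ∈ [-1/152, 1/8)
intersection: [0, 1/152)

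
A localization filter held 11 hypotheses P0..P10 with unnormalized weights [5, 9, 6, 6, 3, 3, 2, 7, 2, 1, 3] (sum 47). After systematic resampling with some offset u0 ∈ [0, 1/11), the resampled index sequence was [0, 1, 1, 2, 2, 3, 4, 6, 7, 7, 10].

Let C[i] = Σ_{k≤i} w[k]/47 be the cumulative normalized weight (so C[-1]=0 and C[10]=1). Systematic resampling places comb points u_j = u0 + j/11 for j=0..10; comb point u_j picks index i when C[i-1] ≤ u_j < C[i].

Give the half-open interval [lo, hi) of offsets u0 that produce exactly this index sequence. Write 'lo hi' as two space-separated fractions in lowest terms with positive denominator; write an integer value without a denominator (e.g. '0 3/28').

23/517 28/517

C = [5/47, 14/47, 20/47, 26/47, 29/47, 32/47, 34/47, 41/47, 43/47, 44/47, 1]
j=0 picked index 0: u0 ∈ [0, 5/47)
j=1 picked index 1: u0 ∈ [8/517, 107/517)
j=2 picked index 1: u0 ∈ [-39/517, 60/517)
j=3 picked index 2: u0 ∈ [13/517, 79/517)
j=4 picked index 2: u0 ∈ [-34/517, 32/517)
j=5 picked index 3: u0 ∈ [-15/517, 51/517)
j=6 picked index 4: u0 ∈ [4/517, 37/517)
j=7 picked index 6: u0 ∈ [23/517, 45/517)
j=8 picked index 7: u0 ∈ [-2/517, 75/517)
j=9 picked index 7: u0 ∈ [-49/517, 28/517)
j=10 picked index 10: u0 ∈ [14/517, 1/11)
intersection: [23/517, 28/517)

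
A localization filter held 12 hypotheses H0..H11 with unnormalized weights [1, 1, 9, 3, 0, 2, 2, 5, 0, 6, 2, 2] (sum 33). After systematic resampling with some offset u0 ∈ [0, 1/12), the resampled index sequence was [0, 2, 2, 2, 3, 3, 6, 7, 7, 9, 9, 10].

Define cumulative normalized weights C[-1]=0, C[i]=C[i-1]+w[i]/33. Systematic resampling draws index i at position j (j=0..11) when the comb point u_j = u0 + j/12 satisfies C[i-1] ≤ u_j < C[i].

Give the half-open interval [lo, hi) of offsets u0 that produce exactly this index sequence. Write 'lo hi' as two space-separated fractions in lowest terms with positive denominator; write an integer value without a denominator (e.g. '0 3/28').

C = [1/33, 2/33, 1/3, 14/33, 14/33, 16/33, 6/11, 23/33, 23/33, 29/33, 31/33, 1]
j=0 picked index 0: u0 ∈ [0, 1/33)
j=1 picked index 2: u0 ∈ [-1/44, 1/4)
j=2 picked index 2: u0 ∈ [-7/66, 1/6)
j=3 picked index 2: u0 ∈ [-25/132, 1/12)
j=4 picked index 3: u0 ∈ [0, 1/11)
j=5 picked index 3: u0 ∈ [-1/12, 1/132)
j=6 picked index 6: u0 ∈ [-1/66, 1/22)
j=7 picked index 7: u0 ∈ [-5/132, 5/44)
j=8 picked index 7: u0 ∈ [-4/33, 1/33)
j=9 picked index 9: u0 ∈ [-7/132, 17/132)
j=10 picked index 9: u0 ∈ [-3/22, 1/22)
j=11 picked index 10: u0 ∈ [-5/132, 1/44)
intersection: [0, 1/132)

0 1/132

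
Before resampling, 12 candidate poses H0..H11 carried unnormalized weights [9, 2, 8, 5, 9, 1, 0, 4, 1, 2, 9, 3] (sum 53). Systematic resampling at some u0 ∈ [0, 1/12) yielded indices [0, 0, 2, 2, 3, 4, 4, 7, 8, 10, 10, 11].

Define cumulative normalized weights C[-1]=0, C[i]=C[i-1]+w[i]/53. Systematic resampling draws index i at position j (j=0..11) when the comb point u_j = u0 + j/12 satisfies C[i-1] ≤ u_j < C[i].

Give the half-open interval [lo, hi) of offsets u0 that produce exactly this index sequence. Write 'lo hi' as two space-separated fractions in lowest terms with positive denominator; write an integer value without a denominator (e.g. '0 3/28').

37/636 11/159

C = [9/53, 11/53, 19/53, 24/53, 33/53, 34/53, 34/53, 38/53, 39/53, 41/53, 50/53, 1]
j=0 picked index 0: u0 ∈ [0, 9/53)
j=1 picked index 0: u0 ∈ [-1/12, 55/636)
j=2 picked index 2: u0 ∈ [13/318, 61/318)
j=3 picked index 2: u0 ∈ [-9/212, 23/212)
j=4 picked index 3: u0 ∈ [4/159, 19/159)
j=5 picked index 4: u0 ∈ [23/636, 131/636)
j=6 picked index 4: u0 ∈ [-5/106, 13/106)
j=7 picked index 7: u0 ∈ [37/636, 85/636)
j=8 picked index 8: u0 ∈ [8/159, 11/159)
j=9 picked index 10: u0 ∈ [5/212, 41/212)
j=10 picked index 10: u0 ∈ [-19/318, 35/318)
j=11 picked index 11: u0 ∈ [17/636, 1/12)
intersection: [37/636, 11/159)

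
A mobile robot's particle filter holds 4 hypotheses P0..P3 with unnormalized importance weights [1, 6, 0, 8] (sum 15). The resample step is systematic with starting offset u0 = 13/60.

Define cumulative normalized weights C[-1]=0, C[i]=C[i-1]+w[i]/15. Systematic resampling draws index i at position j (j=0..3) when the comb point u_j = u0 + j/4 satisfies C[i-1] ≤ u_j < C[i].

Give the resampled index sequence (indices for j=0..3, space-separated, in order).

1 3 3 3

C = [1/15, 7/15, 7/15, 1]
j=0: u_0=13/60 ∈ [1/15, 7/15) → index 1
j=1: u_1=7/15 ∈ [7/15, 1) → index 3
j=2: u_2=43/60 ∈ [7/15, 1) → index 3
j=3: u_3=29/30 ∈ [7/15, 1) → index 3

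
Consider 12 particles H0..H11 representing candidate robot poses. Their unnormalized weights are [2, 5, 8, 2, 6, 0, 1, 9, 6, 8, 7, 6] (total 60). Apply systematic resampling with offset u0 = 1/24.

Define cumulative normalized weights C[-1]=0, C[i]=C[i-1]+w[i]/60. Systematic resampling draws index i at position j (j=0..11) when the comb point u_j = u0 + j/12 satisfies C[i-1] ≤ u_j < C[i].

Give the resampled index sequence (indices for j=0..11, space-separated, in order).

C = [1/30, 7/60, 1/4, 17/60, 23/60, 23/60, 2/5, 11/20, 13/20, 47/60, 9/10, 1]
j=0: u_0=1/24 ∈ [1/30, 7/60) → index 1
j=1: u_1=1/8 ∈ [7/60, 1/4) → index 2
j=2: u_2=5/24 ∈ [7/60, 1/4) → index 2
j=3: u_3=7/24 ∈ [17/60, 23/60) → index 4
j=4: u_4=3/8 ∈ [17/60, 23/60) → index 4
j=5: u_5=11/24 ∈ [2/5, 11/20) → index 7
j=6: u_6=13/24 ∈ [2/5, 11/20) → index 7
j=7: u_7=5/8 ∈ [11/20, 13/20) → index 8
j=8: u_8=17/24 ∈ [13/20, 47/60) → index 9
j=9: u_9=19/24 ∈ [47/60, 9/10) → index 10
j=10: u_10=7/8 ∈ [47/60, 9/10) → index 10
j=11: u_11=23/24 ∈ [9/10, 1) → index 11

1 2 2 4 4 7 7 8 9 10 10 11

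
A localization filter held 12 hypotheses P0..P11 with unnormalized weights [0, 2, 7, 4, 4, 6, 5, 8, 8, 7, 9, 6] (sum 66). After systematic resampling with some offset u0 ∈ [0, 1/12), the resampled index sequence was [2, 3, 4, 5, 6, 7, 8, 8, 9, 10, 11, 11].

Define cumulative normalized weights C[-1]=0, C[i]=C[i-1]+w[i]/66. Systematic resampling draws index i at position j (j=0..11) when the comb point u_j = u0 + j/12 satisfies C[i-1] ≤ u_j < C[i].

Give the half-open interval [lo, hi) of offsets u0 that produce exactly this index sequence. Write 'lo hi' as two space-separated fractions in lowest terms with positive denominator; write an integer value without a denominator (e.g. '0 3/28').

C = [0, 1/33, 3/22, 13/66, 17/66, 23/66, 14/33, 6/11, 2/3, 17/22, 10/11, 1]
j=0 picked index 2: u0 ∈ [1/33, 3/22)
j=1 picked index 3: u0 ∈ [7/132, 5/44)
j=2 picked index 4: u0 ∈ [1/33, 1/11)
j=3 picked index 5: u0 ∈ [1/132, 13/132)
j=4 picked index 6: u0 ∈ [1/66, 1/11)
j=5 picked index 7: u0 ∈ [1/132, 17/132)
j=6 picked index 8: u0 ∈ [1/22, 1/6)
j=7 picked index 8: u0 ∈ [-5/132, 1/12)
j=8 picked index 9: u0 ∈ [0, 7/66)
j=9 picked index 10: u0 ∈ [1/44, 7/44)
j=10 picked index 11: u0 ∈ [5/66, 1/6)
j=11 picked index 11: u0 ∈ [-1/132, 1/12)
intersection: [5/66, 1/12)

5/66 1/12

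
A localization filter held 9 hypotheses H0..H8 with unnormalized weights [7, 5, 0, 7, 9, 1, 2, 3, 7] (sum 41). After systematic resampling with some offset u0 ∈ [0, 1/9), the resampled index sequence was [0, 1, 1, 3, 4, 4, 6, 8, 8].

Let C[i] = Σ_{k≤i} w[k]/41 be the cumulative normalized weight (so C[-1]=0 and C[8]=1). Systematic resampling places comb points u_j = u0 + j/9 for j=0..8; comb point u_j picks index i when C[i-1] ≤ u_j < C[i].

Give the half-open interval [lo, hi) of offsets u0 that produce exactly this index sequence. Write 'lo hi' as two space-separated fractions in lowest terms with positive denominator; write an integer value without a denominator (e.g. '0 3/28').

22/369 26/369

C = [7/41, 12/41, 12/41, 19/41, 28/41, 29/41, 31/41, 34/41, 1]
j=0 picked index 0: u0 ∈ [0, 7/41)
j=1 picked index 1: u0 ∈ [22/369, 67/369)
j=2 picked index 1: u0 ∈ [-19/369, 26/369)
j=3 picked index 3: u0 ∈ [-5/123, 16/123)
j=4 picked index 4: u0 ∈ [7/369, 88/369)
j=5 picked index 4: u0 ∈ [-34/369, 47/369)
j=6 picked index 6: u0 ∈ [5/123, 11/123)
j=7 picked index 8: u0 ∈ [19/369, 2/9)
j=8 picked index 8: u0 ∈ [-22/369, 1/9)
intersection: [22/369, 26/369)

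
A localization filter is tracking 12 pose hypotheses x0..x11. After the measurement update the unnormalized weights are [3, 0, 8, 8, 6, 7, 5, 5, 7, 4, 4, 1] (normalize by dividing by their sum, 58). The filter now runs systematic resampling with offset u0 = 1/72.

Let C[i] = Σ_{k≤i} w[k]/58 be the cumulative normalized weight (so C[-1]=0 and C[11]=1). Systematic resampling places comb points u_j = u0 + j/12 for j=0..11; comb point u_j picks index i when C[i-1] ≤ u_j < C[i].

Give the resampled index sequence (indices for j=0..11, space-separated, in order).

C = [3/58, 3/58, 11/58, 19/58, 25/58, 16/29, 37/58, 21/29, 49/58, 53/58, 57/58, 1]
j=0: u_0=1/72 ∈ [0, 3/58) → index 0
j=1: u_1=7/72 ∈ [3/58, 11/58) → index 2
j=2: u_2=13/72 ∈ [3/58, 11/58) → index 2
j=3: u_3=19/72 ∈ [11/58, 19/58) → index 3
j=4: u_4=25/72 ∈ [19/58, 25/58) → index 4
j=5: u_5=31/72 ∈ [19/58, 25/58) → index 4
j=6: u_6=37/72 ∈ [25/58, 16/29) → index 5
j=7: u_7=43/72 ∈ [16/29, 37/58) → index 6
j=8: u_8=49/72 ∈ [37/58, 21/29) → index 7
j=9: u_9=55/72 ∈ [21/29, 49/58) → index 8
j=10: u_10=61/72 ∈ [49/58, 53/58) → index 9
j=11: u_11=67/72 ∈ [53/58, 57/58) → index 10

0 2 2 3 4 4 5 6 7 8 9 10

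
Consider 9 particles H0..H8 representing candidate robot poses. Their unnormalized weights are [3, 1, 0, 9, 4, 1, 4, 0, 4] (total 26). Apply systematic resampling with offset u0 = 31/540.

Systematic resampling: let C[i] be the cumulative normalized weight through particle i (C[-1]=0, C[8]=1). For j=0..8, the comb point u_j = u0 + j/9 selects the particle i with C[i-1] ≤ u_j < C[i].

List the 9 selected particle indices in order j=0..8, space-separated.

0 3 3 3 4 4 6 6 8

C = [3/26, 2/13, 2/13, 1/2, 17/26, 9/13, 11/13, 11/13, 1]
j=0: u_0=31/540 ∈ [0, 3/26) → index 0
j=1: u_1=91/540 ∈ [2/13, 1/2) → index 3
j=2: u_2=151/540 ∈ [2/13, 1/2) → index 3
j=3: u_3=211/540 ∈ [2/13, 1/2) → index 3
j=4: u_4=271/540 ∈ [1/2, 17/26) → index 4
j=5: u_5=331/540 ∈ [1/2, 17/26) → index 4
j=6: u_6=391/540 ∈ [9/13, 11/13) → index 6
j=7: u_7=451/540 ∈ [9/13, 11/13) → index 6
j=8: u_8=511/540 ∈ [11/13, 1) → index 8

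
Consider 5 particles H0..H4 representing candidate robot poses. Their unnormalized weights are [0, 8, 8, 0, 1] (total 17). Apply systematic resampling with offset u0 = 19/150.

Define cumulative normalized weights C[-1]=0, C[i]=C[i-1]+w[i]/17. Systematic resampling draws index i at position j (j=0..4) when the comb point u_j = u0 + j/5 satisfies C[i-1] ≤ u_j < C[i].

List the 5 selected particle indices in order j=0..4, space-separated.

1 1 2 2 2

C = [0, 8/17, 16/17, 16/17, 1]
j=0: u_0=19/150 ∈ [0, 8/17) → index 1
j=1: u_1=49/150 ∈ [0, 8/17) → index 1
j=2: u_2=79/150 ∈ [8/17, 16/17) → index 2
j=3: u_3=109/150 ∈ [8/17, 16/17) → index 2
j=4: u_4=139/150 ∈ [8/17, 16/17) → index 2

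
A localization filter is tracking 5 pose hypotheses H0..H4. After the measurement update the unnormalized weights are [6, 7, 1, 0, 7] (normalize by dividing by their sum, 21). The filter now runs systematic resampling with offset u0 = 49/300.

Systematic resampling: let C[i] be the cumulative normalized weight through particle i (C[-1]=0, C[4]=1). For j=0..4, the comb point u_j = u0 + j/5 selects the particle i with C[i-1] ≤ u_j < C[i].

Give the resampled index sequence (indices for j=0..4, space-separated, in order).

C = [2/7, 13/21, 2/3, 2/3, 1]
j=0: u_0=49/300 ∈ [0, 2/7) → index 0
j=1: u_1=109/300 ∈ [2/7, 13/21) → index 1
j=2: u_2=169/300 ∈ [2/7, 13/21) → index 1
j=3: u_3=229/300 ∈ [2/3, 1) → index 4
j=4: u_4=289/300 ∈ [2/3, 1) → index 4

0 1 1 4 4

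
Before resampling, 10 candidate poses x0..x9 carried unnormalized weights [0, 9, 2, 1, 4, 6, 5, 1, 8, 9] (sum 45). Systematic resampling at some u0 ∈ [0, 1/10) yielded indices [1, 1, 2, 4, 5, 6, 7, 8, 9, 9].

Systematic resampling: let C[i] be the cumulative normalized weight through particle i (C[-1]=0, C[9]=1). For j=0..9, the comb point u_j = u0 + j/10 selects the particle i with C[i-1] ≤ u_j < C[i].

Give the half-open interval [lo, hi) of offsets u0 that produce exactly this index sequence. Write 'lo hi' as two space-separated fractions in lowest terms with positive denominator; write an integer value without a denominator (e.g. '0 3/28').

0 1/45

C = [0, 1/5, 11/45, 4/15, 16/45, 22/45, 3/5, 28/45, 4/5, 1]
j=0 picked index 1: u0 ∈ [0, 1/5)
j=1 picked index 1: u0 ∈ [-1/10, 1/10)
j=2 picked index 2: u0 ∈ [0, 2/45)
j=3 picked index 4: u0 ∈ [-1/30, 1/18)
j=4 picked index 5: u0 ∈ [-2/45, 4/45)
j=5 picked index 6: u0 ∈ [-1/90, 1/10)
j=6 picked index 7: u0 ∈ [0, 1/45)
j=7 picked index 8: u0 ∈ [-7/90, 1/10)
j=8 picked index 9: u0 ∈ [0, 1/5)
j=9 picked index 9: u0 ∈ [-1/10, 1/10)
intersection: [0, 1/45)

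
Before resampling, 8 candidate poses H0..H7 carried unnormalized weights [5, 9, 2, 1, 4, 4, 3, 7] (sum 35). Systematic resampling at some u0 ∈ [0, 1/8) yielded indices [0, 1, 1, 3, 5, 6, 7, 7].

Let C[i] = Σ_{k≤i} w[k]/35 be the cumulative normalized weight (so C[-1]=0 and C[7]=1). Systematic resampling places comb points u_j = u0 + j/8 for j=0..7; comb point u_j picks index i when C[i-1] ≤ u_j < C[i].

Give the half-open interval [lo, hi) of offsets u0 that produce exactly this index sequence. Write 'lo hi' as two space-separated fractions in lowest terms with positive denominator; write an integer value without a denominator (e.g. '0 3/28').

1/10 31/280

C = [1/7, 2/5, 16/35, 17/35, 3/5, 5/7, 4/5, 1]
j=0 picked index 0: u0 ∈ [0, 1/7)
j=1 picked index 1: u0 ∈ [1/56, 11/40)
j=2 picked index 1: u0 ∈ [-3/28, 3/20)
j=3 picked index 3: u0 ∈ [23/280, 31/280)
j=4 picked index 5: u0 ∈ [1/10, 3/14)
j=5 picked index 6: u0 ∈ [5/56, 7/40)
j=6 picked index 7: u0 ∈ [1/20, 1/4)
j=7 picked index 7: u0 ∈ [-3/40, 1/8)
intersection: [1/10, 31/280)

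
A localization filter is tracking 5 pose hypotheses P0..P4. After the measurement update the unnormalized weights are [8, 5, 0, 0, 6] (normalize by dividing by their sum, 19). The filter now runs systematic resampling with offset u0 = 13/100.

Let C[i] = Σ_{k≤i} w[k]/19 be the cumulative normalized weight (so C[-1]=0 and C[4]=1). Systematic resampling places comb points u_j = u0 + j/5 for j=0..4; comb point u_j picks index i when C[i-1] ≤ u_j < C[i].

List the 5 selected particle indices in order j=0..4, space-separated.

0 0 1 4 4

C = [8/19, 13/19, 13/19, 13/19, 1]
j=0: u_0=13/100 ∈ [0, 8/19) → index 0
j=1: u_1=33/100 ∈ [0, 8/19) → index 0
j=2: u_2=53/100 ∈ [8/19, 13/19) → index 1
j=3: u_3=73/100 ∈ [13/19, 1) → index 4
j=4: u_4=93/100 ∈ [13/19, 1) → index 4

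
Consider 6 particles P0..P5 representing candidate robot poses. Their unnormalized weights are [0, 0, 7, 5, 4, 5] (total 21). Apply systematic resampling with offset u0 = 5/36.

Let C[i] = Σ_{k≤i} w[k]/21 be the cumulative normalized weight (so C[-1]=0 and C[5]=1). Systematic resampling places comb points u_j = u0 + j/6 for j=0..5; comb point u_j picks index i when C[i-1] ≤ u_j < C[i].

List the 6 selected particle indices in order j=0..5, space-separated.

C = [0, 0, 1/3, 4/7, 16/21, 1]
j=0: u_0=5/36 ∈ [0, 1/3) → index 2
j=1: u_1=11/36 ∈ [0, 1/3) → index 2
j=2: u_2=17/36 ∈ [1/3, 4/7) → index 3
j=3: u_3=23/36 ∈ [4/7, 16/21) → index 4
j=4: u_4=29/36 ∈ [16/21, 1) → index 5
j=5: u_5=35/36 ∈ [16/21, 1) → index 5

2 2 3 4 5 5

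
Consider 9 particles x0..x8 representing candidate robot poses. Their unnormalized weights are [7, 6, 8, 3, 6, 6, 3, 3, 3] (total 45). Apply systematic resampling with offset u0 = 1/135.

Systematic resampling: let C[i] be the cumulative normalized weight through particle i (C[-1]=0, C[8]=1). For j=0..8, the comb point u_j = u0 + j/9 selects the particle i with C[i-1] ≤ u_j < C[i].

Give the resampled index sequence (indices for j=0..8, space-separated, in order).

C = [7/45, 13/45, 7/15, 8/15, 2/3, 4/5, 13/15, 14/15, 1]
j=0: u_0=1/135 ∈ [0, 7/45) → index 0
j=1: u_1=16/135 ∈ [0, 7/45) → index 0
j=2: u_2=31/135 ∈ [7/45, 13/45) → index 1
j=3: u_3=46/135 ∈ [13/45, 7/15) → index 2
j=4: u_4=61/135 ∈ [13/45, 7/15) → index 2
j=5: u_5=76/135 ∈ [8/15, 2/3) → index 4
j=6: u_6=91/135 ∈ [2/3, 4/5) → index 5
j=7: u_7=106/135 ∈ [2/3, 4/5) → index 5
j=8: u_8=121/135 ∈ [13/15, 14/15) → index 7

0 0 1 2 2 4 5 5 7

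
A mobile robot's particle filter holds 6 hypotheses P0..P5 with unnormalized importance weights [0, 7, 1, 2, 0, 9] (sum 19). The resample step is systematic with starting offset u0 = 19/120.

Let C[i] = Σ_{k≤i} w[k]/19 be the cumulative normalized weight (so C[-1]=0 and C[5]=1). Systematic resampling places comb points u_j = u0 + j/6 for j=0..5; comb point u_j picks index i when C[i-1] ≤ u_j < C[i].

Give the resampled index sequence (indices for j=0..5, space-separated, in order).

C = [0, 7/19, 8/19, 10/19, 10/19, 1]
j=0: u_0=19/120 ∈ [0, 7/19) → index 1
j=1: u_1=13/40 ∈ [0, 7/19) → index 1
j=2: u_2=59/120 ∈ [8/19, 10/19) → index 3
j=3: u_3=79/120 ∈ [10/19, 1) → index 5
j=4: u_4=33/40 ∈ [10/19, 1) → index 5
j=5: u_5=119/120 ∈ [10/19, 1) → index 5

1 1 3 5 5 5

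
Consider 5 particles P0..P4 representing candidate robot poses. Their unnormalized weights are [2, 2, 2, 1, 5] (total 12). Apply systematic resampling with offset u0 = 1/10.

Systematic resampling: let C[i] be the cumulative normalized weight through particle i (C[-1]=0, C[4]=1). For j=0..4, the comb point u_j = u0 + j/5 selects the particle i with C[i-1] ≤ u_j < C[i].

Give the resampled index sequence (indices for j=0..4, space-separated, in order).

C = [1/6, 1/3, 1/2, 7/12, 1]
j=0: u_0=1/10 ∈ [0, 1/6) → index 0
j=1: u_1=3/10 ∈ [1/6, 1/3) → index 1
j=2: u_2=1/2 ∈ [1/2, 7/12) → index 3
j=3: u_3=7/10 ∈ [7/12, 1) → index 4
j=4: u_4=9/10 ∈ [7/12, 1) → index 4

0 1 3 4 4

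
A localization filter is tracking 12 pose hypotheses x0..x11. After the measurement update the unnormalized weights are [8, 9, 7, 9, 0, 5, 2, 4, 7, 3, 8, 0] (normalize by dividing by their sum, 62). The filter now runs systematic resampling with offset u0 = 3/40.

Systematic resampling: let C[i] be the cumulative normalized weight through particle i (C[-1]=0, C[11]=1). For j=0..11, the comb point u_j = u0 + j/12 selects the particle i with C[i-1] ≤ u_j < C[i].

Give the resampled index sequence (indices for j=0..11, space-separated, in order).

0 1 1 2 3 3 5 7 8 9 10 10

C = [4/31, 17/62, 12/31, 33/62, 33/62, 19/31, 20/31, 22/31, 51/62, 27/31, 1, 1]
j=0: u_0=3/40 ∈ [0, 4/31) → index 0
j=1: u_1=19/120 ∈ [4/31, 17/62) → index 1
j=2: u_2=29/120 ∈ [4/31, 17/62) → index 1
j=3: u_3=13/40 ∈ [17/62, 12/31) → index 2
j=4: u_4=49/120 ∈ [12/31, 33/62) → index 3
j=5: u_5=59/120 ∈ [12/31, 33/62) → index 3
j=6: u_6=23/40 ∈ [33/62, 19/31) → index 5
j=7: u_7=79/120 ∈ [20/31, 22/31) → index 7
j=8: u_8=89/120 ∈ [22/31, 51/62) → index 8
j=9: u_9=33/40 ∈ [51/62, 27/31) → index 9
j=10: u_10=109/120 ∈ [27/31, 1) → index 10
j=11: u_11=119/120 ∈ [27/31, 1) → index 10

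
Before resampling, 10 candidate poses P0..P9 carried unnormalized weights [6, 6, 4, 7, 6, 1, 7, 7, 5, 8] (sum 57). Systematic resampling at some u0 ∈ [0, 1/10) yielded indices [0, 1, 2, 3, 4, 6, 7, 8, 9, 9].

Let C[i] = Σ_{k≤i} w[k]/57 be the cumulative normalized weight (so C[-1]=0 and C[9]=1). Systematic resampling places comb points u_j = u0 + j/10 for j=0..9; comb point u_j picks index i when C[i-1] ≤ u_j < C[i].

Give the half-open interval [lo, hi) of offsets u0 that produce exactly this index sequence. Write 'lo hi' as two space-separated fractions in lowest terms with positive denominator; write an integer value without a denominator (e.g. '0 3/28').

C = [2/19, 4/19, 16/57, 23/57, 29/57, 10/19, 37/57, 44/57, 49/57, 1]
j=0 picked index 0: u0 ∈ [0, 2/19)
j=1 picked index 1: u0 ∈ [1/190, 21/190)
j=2 picked index 2: u0 ∈ [1/95, 23/285)
j=3 picked index 3: u0 ∈ [-11/570, 59/570)
j=4 picked index 4: u0 ∈ [1/285, 31/285)
j=5 picked index 6: u0 ∈ [1/38, 17/114)
j=6 picked index 7: u0 ∈ [14/285, 49/285)
j=7 picked index 8: u0 ∈ [41/570, 91/570)
j=8 picked index 9: u0 ∈ [17/285, 1/5)
j=9 picked index 9: u0 ∈ [-23/570, 1/10)
intersection: [41/570, 23/285)

41/570 23/285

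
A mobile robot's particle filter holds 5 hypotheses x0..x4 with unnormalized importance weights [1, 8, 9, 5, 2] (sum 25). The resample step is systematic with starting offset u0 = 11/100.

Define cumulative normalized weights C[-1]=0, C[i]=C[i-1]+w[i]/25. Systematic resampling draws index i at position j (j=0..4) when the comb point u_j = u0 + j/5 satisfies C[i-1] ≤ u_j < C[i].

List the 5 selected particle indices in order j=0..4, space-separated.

1 1 2 2 3

C = [1/25, 9/25, 18/25, 23/25, 1]
j=0: u_0=11/100 ∈ [1/25, 9/25) → index 1
j=1: u_1=31/100 ∈ [1/25, 9/25) → index 1
j=2: u_2=51/100 ∈ [9/25, 18/25) → index 2
j=3: u_3=71/100 ∈ [9/25, 18/25) → index 2
j=4: u_4=91/100 ∈ [18/25, 23/25) → index 3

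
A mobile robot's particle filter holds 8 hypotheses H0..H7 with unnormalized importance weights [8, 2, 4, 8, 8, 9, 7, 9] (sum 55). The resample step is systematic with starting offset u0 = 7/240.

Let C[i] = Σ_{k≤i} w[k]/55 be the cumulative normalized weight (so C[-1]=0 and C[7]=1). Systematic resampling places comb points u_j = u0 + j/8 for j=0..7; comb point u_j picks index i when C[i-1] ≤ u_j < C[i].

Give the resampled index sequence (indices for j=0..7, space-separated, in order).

0 1 3 4 4 5 6 7

C = [8/55, 2/11, 14/55, 2/5, 6/11, 39/55, 46/55, 1]
j=0: u_0=7/240 ∈ [0, 8/55) → index 0
j=1: u_1=37/240 ∈ [8/55, 2/11) → index 1
j=2: u_2=67/240 ∈ [14/55, 2/5) → index 3
j=3: u_3=97/240 ∈ [2/5, 6/11) → index 4
j=4: u_4=127/240 ∈ [2/5, 6/11) → index 4
j=5: u_5=157/240 ∈ [6/11, 39/55) → index 5
j=6: u_6=187/240 ∈ [39/55, 46/55) → index 6
j=7: u_7=217/240 ∈ [46/55, 1) → index 7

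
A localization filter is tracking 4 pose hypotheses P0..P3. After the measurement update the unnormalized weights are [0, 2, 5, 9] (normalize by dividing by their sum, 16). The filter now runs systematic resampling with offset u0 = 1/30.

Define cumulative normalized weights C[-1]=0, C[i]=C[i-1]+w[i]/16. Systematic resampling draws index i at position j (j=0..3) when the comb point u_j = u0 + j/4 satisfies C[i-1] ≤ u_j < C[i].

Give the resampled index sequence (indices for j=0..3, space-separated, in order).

C = [0, 1/8, 7/16, 1]
j=0: u_0=1/30 ∈ [0, 1/8) → index 1
j=1: u_1=17/60 ∈ [1/8, 7/16) → index 2
j=2: u_2=8/15 ∈ [7/16, 1) → index 3
j=3: u_3=47/60 ∈ [7/16, 1) → index 3

1 2 3 3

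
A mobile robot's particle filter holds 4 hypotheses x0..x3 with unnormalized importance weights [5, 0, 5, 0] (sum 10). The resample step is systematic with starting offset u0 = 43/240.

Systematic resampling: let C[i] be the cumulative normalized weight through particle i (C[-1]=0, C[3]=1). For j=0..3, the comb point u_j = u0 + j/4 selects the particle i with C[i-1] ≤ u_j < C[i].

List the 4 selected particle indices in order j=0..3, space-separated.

C = [1/2, 1/2, 1, 1]
j=0: u_0=43/240 ∈ [0, 1/2) → index 0
j=1: u_1=103/240 ∈ [0, 1/2) → index 0
j=2: u_2=163/240 ∈ [1/2, 1) → index 2
j=3: u_3=223/240 ∈ [1/2, 1) → index 2

0 0 2 2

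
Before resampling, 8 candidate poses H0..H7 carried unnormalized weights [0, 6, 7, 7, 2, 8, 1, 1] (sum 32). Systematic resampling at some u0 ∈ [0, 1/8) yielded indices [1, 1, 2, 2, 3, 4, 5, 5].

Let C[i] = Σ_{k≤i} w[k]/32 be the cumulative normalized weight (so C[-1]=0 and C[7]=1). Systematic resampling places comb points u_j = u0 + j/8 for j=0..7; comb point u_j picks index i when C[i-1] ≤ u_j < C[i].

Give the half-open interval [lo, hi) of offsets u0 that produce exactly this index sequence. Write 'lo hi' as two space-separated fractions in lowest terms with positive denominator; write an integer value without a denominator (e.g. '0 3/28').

C = [0, 3/16, 13/32, 5/8, 11/16, 15/16, 31/32, 1]
j=0 picked index 1: u0 ∈ [0, 3/16)
j=1 picked index 1: u0 ∈ [-1/8, 1/16)
j=2 picked index 2: u0 ∈ [-1/16, 5/32)
j=3 picked index 2: u0 ∈ [-3/16, 1/32)
j=4 picked index 3: u0 ∈ [-3/32, 1/8)
j=5 picked index 4: u0 ∈ [0, 1/16)
j=6 picked index 5: u0 ∈ [-1/16, 3/16)
j=7 picked index 5: u0 ∈ [-3/16, 1/16)
intersection: [0, 1/32)

0 1/32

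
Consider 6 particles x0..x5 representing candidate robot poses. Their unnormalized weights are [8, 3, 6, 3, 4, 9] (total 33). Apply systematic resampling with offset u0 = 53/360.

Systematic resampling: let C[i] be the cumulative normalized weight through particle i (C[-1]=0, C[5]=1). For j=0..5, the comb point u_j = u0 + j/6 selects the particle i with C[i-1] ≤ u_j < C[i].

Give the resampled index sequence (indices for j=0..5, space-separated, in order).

0 1 2 4 5 5

C = [8/33, 1/3, 17/33, 20/33, 8/11, 1]
j=0: u_0=53/360 ∈ [0, 8/33) → index 0
j=1: u_1=113/360 ∈ [8/33, 1/3) → index 1
j=2: u_2=173/360 ∈ [1/3, 17/33) → index 2
j=3: u_3=233/360 ∈ [20/33, 8/11) → index 4
j=4: u_4=293/360 ∈ [8/11, 1) → index 5
j=5: u_5=353/360 ∈ [8/11, 1) → index 5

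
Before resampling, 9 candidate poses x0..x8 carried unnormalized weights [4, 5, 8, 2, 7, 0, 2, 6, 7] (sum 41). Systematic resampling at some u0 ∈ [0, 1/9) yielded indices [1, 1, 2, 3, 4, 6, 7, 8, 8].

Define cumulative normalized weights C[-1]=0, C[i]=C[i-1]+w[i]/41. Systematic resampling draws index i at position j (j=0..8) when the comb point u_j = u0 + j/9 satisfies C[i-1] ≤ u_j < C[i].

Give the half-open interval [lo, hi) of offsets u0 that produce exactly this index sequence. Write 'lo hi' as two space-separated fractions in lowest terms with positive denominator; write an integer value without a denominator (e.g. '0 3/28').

4/41 40/369

C = [4/41, 9/41, 17/41, 19/41, 26/41, 26/41, 28/41, 34/41, 1]
j=0 picked index 1: u0 ∈ [4/41, 9/41)
j=1 picked index 1: u0 ∈ [-5/369, 40/369)
j=2 picked index 2: u0 ∈ [-1/369, 71/369)
j=3 picked index 3: u0 ∈ [10/123, 16/123)
j=4 picked index 4: u0 ∈ [7/369, 70/369)
j=5 picked index 6: u0 ∈ [29/369, 47/369)
j=6 picked index 7: u0 ∈ [2/123, 20/123)
j=7 picked index 8: u0 ∈ [19/369, 2/9)
j=8 picked index 8: u0 ∈ [-22/369, 1/9)
intersection: [4/41, 40/369)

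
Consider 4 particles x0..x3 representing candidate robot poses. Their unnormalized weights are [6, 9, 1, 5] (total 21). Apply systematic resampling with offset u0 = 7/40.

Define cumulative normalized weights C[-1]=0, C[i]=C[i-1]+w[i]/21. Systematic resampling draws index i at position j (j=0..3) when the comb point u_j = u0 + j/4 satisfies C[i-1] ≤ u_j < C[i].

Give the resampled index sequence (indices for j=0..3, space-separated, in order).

C = [2/7, 5/7, 16/21, 1]
j=0: u_0=7/40 ∈ [0, 2/7) → index 0
j=1: u_1=17/40 ∈ [2/7, 5/7) → index 1
j=2: u_2=27/40 ∈ [2/7, 5/7) → index 1
j=3: u_3=37/40 ∈ [16/21, 1) → index 3

0 1 1 3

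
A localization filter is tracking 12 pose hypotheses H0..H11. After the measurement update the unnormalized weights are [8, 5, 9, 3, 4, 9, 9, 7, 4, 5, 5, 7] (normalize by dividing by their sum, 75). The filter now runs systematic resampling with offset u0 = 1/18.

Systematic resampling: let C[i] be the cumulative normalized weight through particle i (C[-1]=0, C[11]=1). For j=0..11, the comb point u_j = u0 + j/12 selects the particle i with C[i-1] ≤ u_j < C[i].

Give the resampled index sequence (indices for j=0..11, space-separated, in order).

C = [8/75, 13/75, 22/75, 1/3, 29/75, 38/75, 47/75, 18/25, 58/75, 21/25, 68/75, 1]
j=0: u_0=1/18 ∈ [0, 8/75) → index 0
j=1: u_1=5/36 ∈ [8/75, 13/75) → index 1
j=2: u_2=2/9 ∈ [13/75, 22/75) → index 2
j=3: u_3=11/36 ∈ [22/75, 1/3) → index 3
j=4: u_4=7/18 ∈ [29/75, 38/75) → index 5
j=5: u_5=17/36 ∈ [29/75, 38/75) → index 5
j=6: u_6=5/9 ∈ [38/75, 47/75) → index 6
j=7: u_7=23/36 ∈ [47/75, 18/25) → index 7
j=8: u_8=13/18 ∈ [18/25, 58/75) → index 8
j=9: u_9=29/36 ∈ [58/75, 21/25) → index 9
j=10: u_10=8/9 ∈ [21/25, 68/75) → index 10
j=11: u_11=35/36 ∈ [68/75, 1) → index 11

0 1 2 3 5 5 6 7 8 9 10 11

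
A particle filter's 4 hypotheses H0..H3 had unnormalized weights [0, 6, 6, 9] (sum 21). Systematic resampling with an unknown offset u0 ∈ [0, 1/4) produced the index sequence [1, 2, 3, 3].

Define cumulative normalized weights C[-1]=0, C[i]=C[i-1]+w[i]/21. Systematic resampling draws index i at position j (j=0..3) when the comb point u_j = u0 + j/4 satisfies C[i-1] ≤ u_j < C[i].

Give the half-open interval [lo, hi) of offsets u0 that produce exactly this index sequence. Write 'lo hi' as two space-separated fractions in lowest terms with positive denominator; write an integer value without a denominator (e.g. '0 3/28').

C = [0, 2/7, 4/7, 1]
j=0 picked index 1: u0 ∈ [0, 2/7)
j=1 picked index 2: u0 ∈ [1/28, 9/28)
j=2 picked index 3: u0 ∈ [1/14, 1/2)
j=3 picked index 3: u0 ∈ [-5/28, 1/4)
intersection: [1/14, 1/4)

1/14 1/4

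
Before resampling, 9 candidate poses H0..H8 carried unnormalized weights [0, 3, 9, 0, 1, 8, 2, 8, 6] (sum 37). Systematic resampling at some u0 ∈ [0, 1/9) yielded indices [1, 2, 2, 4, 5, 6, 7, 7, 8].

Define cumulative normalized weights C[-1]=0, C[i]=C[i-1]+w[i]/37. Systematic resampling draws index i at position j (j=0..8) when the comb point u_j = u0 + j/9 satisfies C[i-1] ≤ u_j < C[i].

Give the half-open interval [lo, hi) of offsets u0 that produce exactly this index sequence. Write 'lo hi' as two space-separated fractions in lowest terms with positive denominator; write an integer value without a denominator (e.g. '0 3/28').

4/333 2/111

C = [0, 3/37, 12/37, 12/37, 13/37, 21/37, 23/37, 31/37, 1]
j=0 picked index 1: u0 ∈ [0, 3/37)
j=1 picked index 2: u0 ∈ [-10/333, 71/333)
j=2 picked index 2: u0 ∈ [-47/333, 34/333)
j=3 picked index 4: u0 ∈ [-1/111, 2/111)
j=4 picked index 5: u0 ∈ [-31/333, 41/333)
j=5 picked index 6: u0 ∈ [4/333, 22/333)
j=6 picked index 7: u0 ∈ [-5/111, 19/111)
j=7 picked index 7: u0 ∈ [-52/333, 20/333)
j=8 picked index 8: u0 ∈ [-17/333, 1/9)
intersection: [4/333, 2/111)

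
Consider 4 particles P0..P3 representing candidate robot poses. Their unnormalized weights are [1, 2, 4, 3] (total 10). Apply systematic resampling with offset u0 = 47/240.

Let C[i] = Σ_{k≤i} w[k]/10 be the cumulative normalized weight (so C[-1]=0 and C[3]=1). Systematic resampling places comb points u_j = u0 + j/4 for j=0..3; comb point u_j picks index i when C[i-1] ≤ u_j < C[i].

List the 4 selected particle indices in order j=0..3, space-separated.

C = [1/10, 3/10, 7/10, 1]
j=0: u_0=47/240 ∈ [1/10, 3/10) → index 1
j=1: u_1=107/240 ∈ [3/10, 7/10) → index 2
j=2: u_2=167/240 ∈ [3/10, 7/10) → index 2
j=3: u_3=227/240 ∈ [7/10, 1) → index 3

1 2 2 3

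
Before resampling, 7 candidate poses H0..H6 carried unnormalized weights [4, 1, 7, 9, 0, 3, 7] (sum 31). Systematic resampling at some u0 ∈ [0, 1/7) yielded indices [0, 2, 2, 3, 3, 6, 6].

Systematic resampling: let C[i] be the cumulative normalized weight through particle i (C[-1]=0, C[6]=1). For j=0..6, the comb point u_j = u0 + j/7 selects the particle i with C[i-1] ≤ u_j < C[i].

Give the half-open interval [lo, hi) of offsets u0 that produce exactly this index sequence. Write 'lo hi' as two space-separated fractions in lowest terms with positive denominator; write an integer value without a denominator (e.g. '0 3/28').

13/217 22/217

C = [4/31, 5/31, 12/31, 21/31, 21/31, 24/31, 1]
j=0 picked index 0: u0 ∈ [0, 4/31)
j=1 picked index 2: u0 ∈ [4/217, 53/217)
j=2 picked index 2: u0 ∈ [-27/217, 22/217)
j=3 picked index 3: u0 ∈ [-9/217, 54/217)
j=4 picked index 3: u0 ∈ [-40/217, 23/217)
j=5 picked index 6: u0 ∈ [13/217, 2/7)
j=6 picked index 6: u0 ∈ [-18/217, 1/7)
intersection: [13/217, 22/217)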